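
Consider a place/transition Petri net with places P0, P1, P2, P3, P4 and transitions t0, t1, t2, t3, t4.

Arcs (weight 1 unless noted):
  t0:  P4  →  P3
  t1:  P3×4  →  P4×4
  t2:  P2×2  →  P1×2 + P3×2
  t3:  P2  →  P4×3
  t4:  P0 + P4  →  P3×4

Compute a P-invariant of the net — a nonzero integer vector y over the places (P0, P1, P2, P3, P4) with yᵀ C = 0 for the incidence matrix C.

y = (P0:3, P1:2, P2:3, P3:1, P4:1)

Incidence matrix C (rows=places, cols=transitions):
       t0   t1   t2   t3   t4
   P0   0    0    0    0   -1
   P1   0    0    2    0    0
   P2   0    0   -2   -1    0
   P3   1   -4    2    0    4
   P4  -1    4    0    3   -1

Candidate y = [3, 2, 3, 1, 1]; check y·C column-wise:
  col t0: 3·0 + 2·0 + 3·0 + 1·1 + 1·-1 = 0
  col t1: 3·0 + 2·0 + 3·0 + 1·-4 + 1·4 = 0
  col t2: 3·0 + 2·2 + 3·-2 + 1·2 + 1·0 = 0
  col t3: 3·0 + 2·0 + 3·-1 + 1·0 + 1·3 = 0
  col t4: 3·-1 + 2·0 + 3·0 + 1·4 + 1·-1 = 0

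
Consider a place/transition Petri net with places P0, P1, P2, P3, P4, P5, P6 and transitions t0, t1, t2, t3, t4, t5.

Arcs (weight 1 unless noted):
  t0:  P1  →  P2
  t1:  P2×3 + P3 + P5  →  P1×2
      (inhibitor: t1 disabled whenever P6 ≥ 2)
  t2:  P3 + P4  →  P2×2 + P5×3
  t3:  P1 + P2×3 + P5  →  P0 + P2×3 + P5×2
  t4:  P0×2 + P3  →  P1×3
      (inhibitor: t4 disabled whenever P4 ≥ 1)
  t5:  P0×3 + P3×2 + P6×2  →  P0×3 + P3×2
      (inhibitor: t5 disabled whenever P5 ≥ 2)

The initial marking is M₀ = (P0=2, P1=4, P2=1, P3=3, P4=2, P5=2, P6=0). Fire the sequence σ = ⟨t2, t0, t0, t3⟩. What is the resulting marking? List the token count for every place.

step 1: fire t2:  (P0=2, P1=4, P2=1, P3=3, P4=2, P5=2, P6=0) → (P0=2, P1=4, P2=3, P3=2, P4=1, P5=5, P6=0)
step 2: fire t0:  (P0=2, P1=4, P2=3, P3=2, P4=1, P5=5, P6=0) → (P0=2, P1=3, P2=4, P3=2, P4=1, P5=5, P6=0)
step 3: fire t0:  (P0=2, P1=3, P2=4, P3=2, P4=1, P5=5, P6=0) → (P0=2, P1=2, P2=5, P3=2, P4=1, P5=5, P6=0)
step 4: fire t3:  (P0=2, P1=2, P2=5, P3=2, P4=1, P5=5, P6=0) → (P0=3, P1=1, P2=5, P3=2, P4=1, P5=6, P6=0)

(P0=3, P1=1, P2=5, P3=2, P4=1, P5=6, P6=0)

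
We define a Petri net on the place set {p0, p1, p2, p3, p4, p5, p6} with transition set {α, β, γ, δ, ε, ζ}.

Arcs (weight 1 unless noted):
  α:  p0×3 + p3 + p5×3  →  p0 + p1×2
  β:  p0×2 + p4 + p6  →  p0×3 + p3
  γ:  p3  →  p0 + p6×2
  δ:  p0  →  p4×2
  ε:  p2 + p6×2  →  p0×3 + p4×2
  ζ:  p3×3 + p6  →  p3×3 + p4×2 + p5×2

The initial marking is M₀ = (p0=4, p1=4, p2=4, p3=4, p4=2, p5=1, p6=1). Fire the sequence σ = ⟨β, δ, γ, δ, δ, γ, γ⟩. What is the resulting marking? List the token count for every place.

(p0=5, p1=4, p2=4, p3=2, p4=7, p5=1, p6=6)

step 1: fire β:  (p0=4, p1=4, p2=4, p3=4, p4=2, p5=1, p6=1) → (p0=5, p1=4, p2=4, p3=5, p4=1, p5=1, p6=0)
step 2: fire δ:  (p0=5, p1=4, p2=4, p3=5, p4=1, p5=1, p6=0) → (p0=4, p1=4, p2=4, p3=5, p4=3, p5=1, p6=0)
step 3: fire γ:  (p0=4, p1=4, p2=4, p3=5, p4=3, p5=1, p6=0) → (p0=5, p1=4, p2=4, p3=4, p4=3, p5=1, p6=2)
step 4: fire δ:  (p0=5, p1=4, p2=4, p3=4, p4=3, p5=1, p6=2) → (p0=4, p1=4, p2=4, p3=4, p4=5, p5=1, p6=2)
step 5: fire δ:  (p0=4, p1=4, p2=4, p3=4, p4=5, p5=1, p6=2) → (p0=3, p1=4, p2=4, p3=4, p4=7, p5=1, p6=2)
step 6: fire γ:  (p0=3, p1=4, p2=4, p3=4, p4=7, p5=1, p6=2) → (p0=4, p1=4, p2=4, p3=3, p4=7, p5=1, p6=4)
step 7: fire γ:  (p0=4, p1=4, p2=4, p3=3, p4=7, p5=1, p6=4) → (p0=5, p1=4, p2=4, p3=2, p4=7, p5=1, p6=6)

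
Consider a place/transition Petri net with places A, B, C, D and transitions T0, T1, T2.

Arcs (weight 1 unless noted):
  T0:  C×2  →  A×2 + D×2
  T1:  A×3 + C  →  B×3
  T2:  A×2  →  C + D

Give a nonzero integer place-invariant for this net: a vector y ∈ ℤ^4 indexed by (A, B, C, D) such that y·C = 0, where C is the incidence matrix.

Incidence matrix C (rows=places, cols=transitions):
       T0   T1   T2
    A   2   -3   -2
    B   0    3    0
    C  -2   -1    1
    D   2    0    1

Candidate y = [2, 3, 3, 1]; check y·C column-wise:
  col T0: 2·2 + 3·0 + 3·-2 + 1·2 = 0
  col T1: 2·-3 + 3·3 + 3·-1 + 1·0 = 0
  col T2: 2·-2 + 3·0 + 3·1 + 1·1 = 0

y = (A:2, B:3, C:3, D:1)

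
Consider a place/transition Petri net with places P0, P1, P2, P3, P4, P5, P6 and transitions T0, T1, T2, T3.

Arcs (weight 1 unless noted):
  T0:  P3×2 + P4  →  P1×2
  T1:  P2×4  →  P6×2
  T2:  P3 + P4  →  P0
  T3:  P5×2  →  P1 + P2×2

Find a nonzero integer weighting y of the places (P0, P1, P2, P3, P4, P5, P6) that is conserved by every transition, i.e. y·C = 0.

y = (P0:1, P1:0, P2:0, P3:-1, P4:2, P5:0, P6:0)

Incidence matrix C (rows=places, cols=transitions):
       T0   T1   T2   T3
   P0   0    0    1    0
   P1   2    0    0    1
   P2   0   -4    0    2
   P3  -2    0   -1    0
   P4  -1    0   -1    0
   P5   0    0    0   -2
   P6   0    2    0    0

Candidate y = [1, 0, 0, -1, 2, 0, 0]; check y·C column-wise:
  col T0: 1·0 + 0·2 + -1·-2 + 2·-1 = 0
  col T1: 1·0 + 0·-4 + -1·0 + 2·0 + 0·2 = 0
  col T2: 1·1 + -1·-1 + 2·-1 = 0
  col T3: 1·0 + 0·1 + 0·2 + -1·0 + 2·0 + 0·-2 = 0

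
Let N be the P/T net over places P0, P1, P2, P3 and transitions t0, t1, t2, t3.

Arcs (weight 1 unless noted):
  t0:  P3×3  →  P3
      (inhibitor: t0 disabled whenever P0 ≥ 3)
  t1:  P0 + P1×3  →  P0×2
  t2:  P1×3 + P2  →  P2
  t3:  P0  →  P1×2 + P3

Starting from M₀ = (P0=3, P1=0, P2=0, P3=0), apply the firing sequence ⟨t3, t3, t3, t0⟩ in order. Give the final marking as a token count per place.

step 1: fire t3:  (P0=3, P1=0, P2=0, P3=0) → (P0=2, P1=2, P2=0, P3=1)
step 2: fire t3:  (P0=2, P1=2, P2=0, P3=1) → (P0=1, P1=4, P2=0, P3=2)
step 3: fire t3:  (P0=1, P1=4, P2=0, P3=2) → (P0=0, P1=6, P2=0, P3=3)
step 4: fire t0:  (P0=0, P1=6, P2=0, P3=3) → (P0=0, P1=6, P2=0, P3=1)

(P0=0, P1=6, P2=0, P3=1)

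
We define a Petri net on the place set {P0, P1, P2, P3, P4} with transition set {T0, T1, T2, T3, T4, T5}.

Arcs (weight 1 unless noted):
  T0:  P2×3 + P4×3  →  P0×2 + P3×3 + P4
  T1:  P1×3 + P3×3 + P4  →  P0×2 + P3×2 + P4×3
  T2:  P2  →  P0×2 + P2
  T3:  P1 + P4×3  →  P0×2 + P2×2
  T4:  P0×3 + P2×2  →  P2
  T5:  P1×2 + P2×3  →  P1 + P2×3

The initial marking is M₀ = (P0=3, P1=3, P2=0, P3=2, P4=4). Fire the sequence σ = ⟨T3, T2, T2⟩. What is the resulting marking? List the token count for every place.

step 1: fire T3:  (P0=3, P1=3, P2=0, P3=2, P4=4) → (P0=5, P1=2, P2=2, P3=2, P4=1)
step 2: fire T2:  (P0=5, P1=2, P2=2, P3=2, P4=1) → (P0=7, P1=2, P2=2, P3=2, P4=1)
step 3: fire T2:  (P0=7, P1=2, P2=2, P3=2, P4=1) → (P0=9, P1=2, P2=2, P3=2, P4=1)

(P0=9, P1=2, P2=2, P3=2, P4=1)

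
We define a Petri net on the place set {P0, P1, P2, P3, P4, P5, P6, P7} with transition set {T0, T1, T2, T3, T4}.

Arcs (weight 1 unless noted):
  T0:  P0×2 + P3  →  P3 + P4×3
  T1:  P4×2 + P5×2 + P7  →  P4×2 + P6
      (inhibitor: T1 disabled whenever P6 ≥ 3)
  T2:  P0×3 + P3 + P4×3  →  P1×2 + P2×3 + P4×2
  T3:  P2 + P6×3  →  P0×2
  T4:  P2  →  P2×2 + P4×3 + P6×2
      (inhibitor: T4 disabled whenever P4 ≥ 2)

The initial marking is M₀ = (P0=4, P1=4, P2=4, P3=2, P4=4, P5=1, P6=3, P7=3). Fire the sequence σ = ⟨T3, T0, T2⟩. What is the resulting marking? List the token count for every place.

step 1: fire T3:  (P0=4, P1=4, P2=4, P3=2, P4=4, P5=1, P6=3, P7=3) → (P0=6, P1=4, P2=3, P3=2, P4=4, P5=1, P6=0, P7=3)
step 2: fire T0:  (P0=6, P1=4, P2=3, P3=2, P4=4, P5=1, P6=0, P7=3) → (P0=4, P1=4, P2=3, P3=2, P4=7, P5=1, P6=0, P7=3)
step 3: fire T2:  (P0=4, P1=4, P2=3, P3=2, P4=7, P5=1, P6=0, P7=3) → (P0=1, P1=6, P2=6, P3=1, P4=6, P5=1, P6=0, P7=3)

(P0=1, P1=6, P2=6, P3=1, P4=6, P5=1, P6=0, P7=3)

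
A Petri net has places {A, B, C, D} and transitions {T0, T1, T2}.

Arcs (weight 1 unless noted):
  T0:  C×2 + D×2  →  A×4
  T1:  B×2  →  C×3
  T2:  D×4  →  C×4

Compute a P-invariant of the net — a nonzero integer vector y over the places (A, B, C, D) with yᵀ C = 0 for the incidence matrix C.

Incidence matrix C (rows=places, cols=transitions):
       T0   T1   T2
    A   4    0    0
    B   0   -2    0
    C  -2    3    4
    D  -2    0   -4

Candidate y = [2, 3, 2, 2]; check y·C column-wise:
  col T0: 2·4 + 3·0 + 2·-2 + 2·-2 = 0
  col T1: 2·0 + 3·-2 + 2·3 + 2·0 = 0
  col T2: 2·0 + 3·0 + 2·4 + 2·-4 = 0

y = (A:2, B:3, C:2, D:2)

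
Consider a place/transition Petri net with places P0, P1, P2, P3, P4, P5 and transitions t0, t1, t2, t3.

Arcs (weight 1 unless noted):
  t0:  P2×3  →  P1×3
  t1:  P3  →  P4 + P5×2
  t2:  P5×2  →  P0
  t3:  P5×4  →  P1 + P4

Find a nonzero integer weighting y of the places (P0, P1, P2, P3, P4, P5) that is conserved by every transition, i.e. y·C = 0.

y = (P0:0, P1:1, P2:1, P3:-1, P4:-1, P5:0)

Incidence matrix C (rows=places, cols=transitions):
       t0   t1   t2   t3
   P0   0    0    1    0
   P1   3    0    0    1
   P2  -3    0    0    0
   P3   0   -1    0    0
   P4   0    1    0    1
   P5   0    2   -2   -4

Candidate y = [0, 1, 1, -1, -1, 0]; check y·C column-wise:
  col t0: 1·3 + 1·-3 + -1·0 + -1·0 = 0
  col t1: 1·0 + 1·0 + -1·-1 + -1·1 + 0·2 = 0
  col t2: 0·1 + 1·0 + 1·0 + -1·0 + -1·0 + 0·-2 = 0
  col t3: 1·1 + 1·0 + -1·0 + -1·1 + 0·-4 = 0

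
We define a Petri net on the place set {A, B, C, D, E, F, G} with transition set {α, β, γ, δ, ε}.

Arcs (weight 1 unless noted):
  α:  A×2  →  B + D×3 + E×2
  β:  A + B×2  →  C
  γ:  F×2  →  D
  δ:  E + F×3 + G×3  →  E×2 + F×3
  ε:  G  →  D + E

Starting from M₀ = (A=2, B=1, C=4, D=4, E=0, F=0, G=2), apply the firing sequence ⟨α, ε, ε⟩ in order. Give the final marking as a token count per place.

step 1: fire α:  (A=2, B=1, C=4, D=4, E=0, F=0, G=2) → (A=0, B=2, C=4, D=7, E=2, F=0, G=2)
step 2: fire ε:  (A=0, B=2, C=4, D=7, E=2, F=0, G=2) → (A=0, B=2, C=4, D=8, E=3, F=0, G=1)
step 3: fire ε:  (A=0, B=2, C=4, D=8, E=3, F=0, G=1) → (A=0, B=2, C=4, D=9, E=4, F=0, G=0)

(A=0, B=2, C=4, D=9, E=4, F=0, G=0)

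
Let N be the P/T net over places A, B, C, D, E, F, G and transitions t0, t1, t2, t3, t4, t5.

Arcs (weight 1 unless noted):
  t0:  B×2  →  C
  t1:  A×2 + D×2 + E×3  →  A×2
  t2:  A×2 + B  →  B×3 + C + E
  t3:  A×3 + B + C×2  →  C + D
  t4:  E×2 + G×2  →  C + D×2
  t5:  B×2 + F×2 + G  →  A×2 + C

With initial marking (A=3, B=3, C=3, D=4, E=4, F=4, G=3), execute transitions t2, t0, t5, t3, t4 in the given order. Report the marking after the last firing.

step 1: fire t2:  (A=3, B=3, C=3, D=4, E=4, F=4, G=3) → (A=1, B=5, C=4, D=4, E=5, F=4, G=3)
step 2: fire t0:  (A=1, B=5, C=4, D=4, E=5, F=4, G=3) → (A=1, B=3, C=5, D=4, E=5, F=4, G=3)
step 3: fire t5:  (A=1, B=3, C=5, D=4, E=5, F=4, G=3) → (A=3, B=1, C=6, D=4, E=5, F=2, G=2)
step 4: fire t3:  (A=3, B=1, C=6, D=4, E=5, F=2, G=2) → (A=0, B=0, C=5, D=5, E=5, F=2, G=2)
step 5: fire t4:  (A=0, B=0, C=5, D=5, E=5, F=2, G=2) → (A=0, B=0, C=6, D=7, E=3, F=2, G=0)

(A=0, B=0, C=6, D=7, E=3, F=2, G=0)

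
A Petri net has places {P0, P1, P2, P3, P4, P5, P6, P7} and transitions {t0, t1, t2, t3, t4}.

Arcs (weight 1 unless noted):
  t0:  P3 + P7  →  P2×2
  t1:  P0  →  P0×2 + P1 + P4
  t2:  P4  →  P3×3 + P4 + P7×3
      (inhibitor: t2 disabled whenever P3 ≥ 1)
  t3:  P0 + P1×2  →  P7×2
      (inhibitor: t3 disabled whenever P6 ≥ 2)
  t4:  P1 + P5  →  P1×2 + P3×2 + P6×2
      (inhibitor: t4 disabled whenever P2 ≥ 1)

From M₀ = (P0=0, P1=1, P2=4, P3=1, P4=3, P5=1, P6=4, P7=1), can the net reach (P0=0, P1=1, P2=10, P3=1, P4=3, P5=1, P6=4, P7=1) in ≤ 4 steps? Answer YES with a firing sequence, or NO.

YES — reachable via ⟨t0, t2, t0, t0⟩ (4 firings)

step 1: fire t0:  (P0=0, P1=1, P2=4, P3=1, P4=3, P5=1, P6=4, P7=1) → (P0=0, P1=1, P2=6, P3=0, P4=3, P5=1, P6=4, P7=0)
step 2: fire t2:  (P0=0, P1=1, P2=6, P3=0, P4=3, P5=1, P6=4, P7=0) → (P0=0, P1=1, P2=6, P3=3, P4=3, P5=1, P6=4, P7=3)
step 3: fire t0:  (P0=0, P1=1, P2=6, P3=3, P4=3, P5=1, P6=4, P7=3) → (P0=0, P1=1, P2=8, P3=2, P4=3, P5=1, P6=4, P7=2)
step 4: fire t0:  (P0=0, P1=1, P2=8, P3=2, P4=3, P5=1, P6=4, P7=2) → (P0=0, P1=1, P2=10, P3=1, P4=3, P5=1, P6=4, P7=1)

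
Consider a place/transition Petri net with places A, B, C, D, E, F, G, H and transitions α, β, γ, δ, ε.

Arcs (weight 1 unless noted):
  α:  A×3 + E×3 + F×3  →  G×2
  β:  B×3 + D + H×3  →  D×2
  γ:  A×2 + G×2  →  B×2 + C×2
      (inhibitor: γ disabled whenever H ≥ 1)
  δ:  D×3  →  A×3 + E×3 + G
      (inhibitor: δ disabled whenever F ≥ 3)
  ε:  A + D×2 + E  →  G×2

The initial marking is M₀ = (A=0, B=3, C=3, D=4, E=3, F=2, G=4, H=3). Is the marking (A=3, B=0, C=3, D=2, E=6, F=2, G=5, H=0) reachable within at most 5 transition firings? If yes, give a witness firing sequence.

step 1: fire β:  (A=0, B=3, C=3, D=4, E=3, F=2, G=4, H=3) → (A=0, B=0, C=3, D=5, E=3, F=2, G=4, H=0)
step 2: fire δ:  (A=0, B=0, C=3, D=5, E=3, F=2, G=4, H=0) → (A=3, B=0, C=3, D=2, E=6, F=2, G=5, H=0)

YES — reachable via ⟨β, δ⟩ (2 firings)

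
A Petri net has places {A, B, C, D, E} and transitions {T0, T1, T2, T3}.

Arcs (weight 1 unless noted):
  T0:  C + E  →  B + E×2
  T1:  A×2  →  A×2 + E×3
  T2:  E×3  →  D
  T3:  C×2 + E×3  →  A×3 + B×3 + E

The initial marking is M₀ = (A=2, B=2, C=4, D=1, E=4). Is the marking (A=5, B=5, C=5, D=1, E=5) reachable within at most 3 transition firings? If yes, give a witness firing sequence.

NO — not reachable within 3 firings

depth 0: 1 marking
depth 1: 5 markings reached so far
depth 2: 12 markings reached so far
depth 3: 26 markings reached so far
target is not among the 26 markings reachable within 3 steps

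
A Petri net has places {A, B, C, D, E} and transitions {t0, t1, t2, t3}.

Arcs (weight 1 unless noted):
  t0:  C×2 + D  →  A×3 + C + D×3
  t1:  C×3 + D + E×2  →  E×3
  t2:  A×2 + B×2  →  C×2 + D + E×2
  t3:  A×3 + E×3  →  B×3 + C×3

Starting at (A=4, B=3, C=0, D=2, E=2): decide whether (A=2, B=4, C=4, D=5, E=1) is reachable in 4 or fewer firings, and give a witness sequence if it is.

YES — reachable via ⟨t2, t0, t3⟩ (3 firings)

step 1: fire t2:  (A=4, B=3, C=0, D=2, E=2) → (A=2, B=1, C=2, D=3, E=4)
step 2: fire t0:  (A=2, B=1, C=2, D=3, E=4) → (A=5, B=1, C=1, D=5, E=4)
step 3: fire t3:  (A=5, B=1, C=1, D=5, E=4) → (A=2, B=4, C=4, D=5, E=1)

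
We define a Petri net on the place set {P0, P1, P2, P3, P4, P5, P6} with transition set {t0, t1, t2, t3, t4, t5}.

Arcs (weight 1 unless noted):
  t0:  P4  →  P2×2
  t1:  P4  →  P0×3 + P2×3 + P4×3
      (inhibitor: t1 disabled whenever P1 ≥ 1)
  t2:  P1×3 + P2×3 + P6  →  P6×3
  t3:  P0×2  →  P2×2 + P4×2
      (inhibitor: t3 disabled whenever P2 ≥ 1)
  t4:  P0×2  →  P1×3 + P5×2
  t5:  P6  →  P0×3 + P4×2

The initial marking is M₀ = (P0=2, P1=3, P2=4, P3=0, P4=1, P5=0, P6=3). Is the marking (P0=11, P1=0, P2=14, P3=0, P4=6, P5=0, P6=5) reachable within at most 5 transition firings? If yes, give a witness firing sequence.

NO — not reachable within 5 firings

depth 0: 1 marking
depth 1: 5 markings reached so far
depth 2: 13 markings reached so far
depth 3: 27 markings reached so far
depth 4: 53 markings reached so far
depth 5: 95 markings reached so far
target is not among the 95 markings reachable within 5 steps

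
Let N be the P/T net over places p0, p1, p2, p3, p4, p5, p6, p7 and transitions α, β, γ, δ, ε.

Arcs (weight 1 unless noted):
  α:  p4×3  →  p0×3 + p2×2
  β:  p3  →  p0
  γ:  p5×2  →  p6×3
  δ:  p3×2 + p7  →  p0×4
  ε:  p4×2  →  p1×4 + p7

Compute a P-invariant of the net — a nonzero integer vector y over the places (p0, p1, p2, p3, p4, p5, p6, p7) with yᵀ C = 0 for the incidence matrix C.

y = (p0:0, p1:1, p2:3, p3:0, p4:2, p5:0, p6:0, p7:0)

Incidence matrix C (rows=places, cols=transitions):
        α    β    γ    δ    ε
   p0   3    1    0    4    0
   p1   0    0    0    0    4
   p2   2    0    0    0    0
   p3   0   -1    0   -2    0
   p4  -3    0    0    0   -2
   p5   0    0   -2    0    0
   p6   0    0    3    0    0
   p7   0    0    0   -1    1

Candidate y = [0, 1, 3, 0, 2, 0, 0, 0]; check y·C column-wise:
  col α: 0·3 + 1·0 + 3·2 + 2·-3 = 0
  col β: 0·1 + 1·0 + 3·0 + 0·-1 + 2·0 = 0
  col γ: 1·0 + 3·0 + 2·0 + 0·-2 + 0·3 = 0
  col δ: 0·4 + 1·0 + 3·0 + 0·-2 + 2·0 + 0·-1 = 0
  col ε: 1·4 + 3·0 + 2·-2 + 0·1 = 0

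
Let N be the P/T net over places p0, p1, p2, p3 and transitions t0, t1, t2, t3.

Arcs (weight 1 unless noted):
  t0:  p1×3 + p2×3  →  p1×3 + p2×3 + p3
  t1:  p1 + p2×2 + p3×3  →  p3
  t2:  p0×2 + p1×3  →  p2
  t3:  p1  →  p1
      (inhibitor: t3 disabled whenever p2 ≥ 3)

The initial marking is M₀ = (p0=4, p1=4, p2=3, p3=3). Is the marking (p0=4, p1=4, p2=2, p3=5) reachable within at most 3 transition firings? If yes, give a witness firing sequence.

NO — not reachable within 3 firings

depth 0: 1 marking
depth 1: 4 markings reached so far
depth 2: 8 markings reached so far
depth 3: 12 markings reached so far
target is not among the 12 markings reachable within 3 steps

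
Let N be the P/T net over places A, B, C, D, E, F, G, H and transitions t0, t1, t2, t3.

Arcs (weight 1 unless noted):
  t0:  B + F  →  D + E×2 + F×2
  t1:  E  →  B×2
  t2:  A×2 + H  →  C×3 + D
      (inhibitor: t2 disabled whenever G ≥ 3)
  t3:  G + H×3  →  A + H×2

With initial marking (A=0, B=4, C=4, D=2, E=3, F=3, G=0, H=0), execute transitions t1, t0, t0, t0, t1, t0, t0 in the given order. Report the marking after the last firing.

(A=0, B=3, C=4, D=7, E=11, F=8, G=0, H=0)

step 1: fire t1:  (A=0, B=4, C=4, D=2, E=3, F=3, G=0, H=0) → (A=0, B=6, C=4, D=2, E=2, F=3, G=0, H=0)
step 2: fire t0:  (A=0, B=6, C=4, D=2, E=2, F=3, G=0, H=0) → (A=0, B=5, C=4, D=3, E=4, F=4, G=0, H=0)
step 3: fire t0:  (A=0, B=5, C=4, D=3, E=4, F=4, G=0, H=0) → (A=0, B=4, C=4, D=4, E=6, F=5, G=0, H=0)
step 4: fire t0:  (A=0, B=4, C=4, D=4, E=6, F=5, G=0, H=0) → (A=0, B=3, C=4, D=5, E=8, F=6, G=0, H=0)
step 5: fire t1:  (A=0, B=3, C=4, D=5, E=8, F=6, G=0, H=0) → (A=0, B=5, C=4, D=5, E=7, F=6, G=0, H=0)
step 6: fire t0:  (A=0, B=5, C=4, D=5, E=7, F=6, G=0, H=0) → (A=0, B=4, C=4, D=6, E=9, F=7, G=0, H=0)
step 7: fire t0:  (A=0, B=4, C=4, D=6, E=9, F=7, G=0, H=0) → (A=0, B=3, C=4, D=7, E=11, F=8, G=0, H=0)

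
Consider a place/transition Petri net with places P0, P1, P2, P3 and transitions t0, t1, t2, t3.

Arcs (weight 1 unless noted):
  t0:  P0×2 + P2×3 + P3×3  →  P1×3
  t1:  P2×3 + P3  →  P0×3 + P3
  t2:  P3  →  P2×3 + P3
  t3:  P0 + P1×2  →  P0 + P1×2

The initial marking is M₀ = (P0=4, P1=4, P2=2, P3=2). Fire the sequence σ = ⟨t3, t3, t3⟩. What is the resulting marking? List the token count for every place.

step 1: fire t3:  (P0=4, P1=4, P2=2, P3=2) → (P0=4, P1=4, P2=2, P3=2)
step 2: fire t3:  (P0=4, P1=4, P2=2, P3=2) → (P0=4, P1=4, P2=2, P3=2)
step 3: fire t3:  (P0=4, P1=4, P2=2, P3=2) → (P0=4, P1=4, P2=2, P3=2)

(P0=4, P1=4, P2=2, P3=2)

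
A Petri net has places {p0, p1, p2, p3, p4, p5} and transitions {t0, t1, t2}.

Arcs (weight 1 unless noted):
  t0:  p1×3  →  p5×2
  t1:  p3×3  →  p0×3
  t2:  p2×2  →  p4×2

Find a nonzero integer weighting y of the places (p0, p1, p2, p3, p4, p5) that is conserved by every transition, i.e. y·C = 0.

Incidence matrix C (rows=places, cols=transitions):
       t0   t1   t2
   p0   0    3    0
   p1  -3    0    0
   p2   0    0   -2
   p3   0   -3    0
   p4   0    0    2
   p5   2    0    0

Candidate y = [1, 0, 0, 1, 0, 0]; check y·C column-wise:
  col t0: 1·0 + 0·-3 + 1·0 + 0·2 = 0
  col t1: 1·3 + 1·-3 = 0
  col t2: 1·0 + 0·-2 + 1·0 + 0·2 = 0

y = (p0:1, p1:0, p2:0, p3:1, p4:0, p5:0)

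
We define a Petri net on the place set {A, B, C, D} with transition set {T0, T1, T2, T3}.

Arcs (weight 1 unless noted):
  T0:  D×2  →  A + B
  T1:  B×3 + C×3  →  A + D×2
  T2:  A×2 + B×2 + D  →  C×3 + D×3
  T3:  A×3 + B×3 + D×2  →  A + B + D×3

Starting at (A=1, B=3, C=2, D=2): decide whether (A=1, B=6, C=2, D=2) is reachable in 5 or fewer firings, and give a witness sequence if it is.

NO — not reachable within 5 firings

depth 0: 1 marking
depth 1: 2 markings reached so far
depth 2: 2 markings reached so far
(frontier empty at depth 2; search complete)
target is not among the 2 markings reachable within 5 steps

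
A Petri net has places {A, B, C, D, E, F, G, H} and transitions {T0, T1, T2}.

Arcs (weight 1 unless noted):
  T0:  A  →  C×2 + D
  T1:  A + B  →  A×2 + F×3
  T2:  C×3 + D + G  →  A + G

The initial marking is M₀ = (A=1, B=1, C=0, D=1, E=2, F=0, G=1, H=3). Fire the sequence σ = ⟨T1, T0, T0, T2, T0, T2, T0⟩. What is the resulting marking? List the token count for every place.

step 1: fire T1:  (A=1, B=1, C=0, D=1, E=2, F=0, G=1, H=3) → (A=2, B=0, C=0, D=1, E=2, F=3, G=1, H=3)
step 2: fire T0:  (A=2, B=0, C=0, D=1, E=2, F=3, G=1, H=3) → (A=1, B=0, C=2, D=2, E=2, F=3, G=1, H=3)
step 3: fire T0:  (A=1, B=0, C=2, D=2, E=2, F=3, G=1, H=3) → (A=0, B=0, C=4, D=3, E=2, F=3, G=1, H=3)
step 4: fire T2:  (A=0, B=0, C=4, D=3, E=2, F=3, G=1, H=3) → (A=1, B=0, C=1, D=2, E=2, F=3, G=1, H=3)
step 5: fire T0:  (A=1, B=0, C=1, D=2, E=2, F=3, G=1, H=3) → (A=0, B=0, C=3, D=3, E=2, F=3, G=1, H=3)
step 6: fire T2:  (A=0, B=0, C=3, D=3, E=2, F=3, G=1, H=3) → (A=1, B=0, C=0, D=2, E=2, F=3, G=1, H=3)
step 7: fire T0:  (A=1, B=0, C=0, D=2, E=2, F=3, G=1, H=3) → (A=0, B=0, C=2, D=3, E=2, F=3, G=1, H=3)

(A=0, B=0, C=2, D=3, E=2, F=3, G=1, H=3)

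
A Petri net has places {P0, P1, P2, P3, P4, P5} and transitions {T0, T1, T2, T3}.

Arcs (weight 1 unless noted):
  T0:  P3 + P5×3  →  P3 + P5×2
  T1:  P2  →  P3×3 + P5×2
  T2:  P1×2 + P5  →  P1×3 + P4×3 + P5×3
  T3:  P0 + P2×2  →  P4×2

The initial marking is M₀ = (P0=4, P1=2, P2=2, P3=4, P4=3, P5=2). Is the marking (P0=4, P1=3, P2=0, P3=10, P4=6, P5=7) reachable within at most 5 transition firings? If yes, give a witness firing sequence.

YES — reachable via ⟨T1, T0, T1, T2⟩ (4 firings)

step 1: fire T1:  (P0=4, P1=2, P2=2, P3=4, P4=3, P5=2) → (P0=4, P1=2, P2=1, P3=7, P4=3, P5=4)
step 2: fire T0:  (P0=4, P1=2, P2=1, P3=7, P4=3, P5=4) → (P0=4, P1=2, P2=1, P3=7, P4=3, P5=3)
step 3: fire T1:  (P0=4, P1=2, P2=1, P3=7, P4=3, P5=3) → (P0=4, P1=2, P2=0, P3=10, P4=3, P5=5)
step 4: fire T2:  (P0=4, P1=2, P2=0, P3=10, P4=3, P5=5) → (P0=4, P1=3, P2=0, P3=10, P4=6, P5=7)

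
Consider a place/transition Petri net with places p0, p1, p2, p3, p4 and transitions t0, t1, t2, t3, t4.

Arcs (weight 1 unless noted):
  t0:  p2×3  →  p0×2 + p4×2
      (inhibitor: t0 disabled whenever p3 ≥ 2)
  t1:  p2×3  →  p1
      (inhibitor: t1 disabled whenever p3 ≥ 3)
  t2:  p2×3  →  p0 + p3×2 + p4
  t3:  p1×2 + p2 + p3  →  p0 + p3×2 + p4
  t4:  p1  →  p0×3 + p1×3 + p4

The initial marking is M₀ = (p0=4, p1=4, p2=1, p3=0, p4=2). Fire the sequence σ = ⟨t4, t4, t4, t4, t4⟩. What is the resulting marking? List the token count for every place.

(p0=19, p1=14, p2=1, p3=0, p4=7)

step 1: fire t4:  (p0=4, p1=4, p2=1, p3=0, p4=2) → (p0=7, p1=6, p2=1, p3=0, p4=3)
step 2: fire t4:  (p0=7, p1=6, p2=1, p3=0, p4=3) → (p0=10, p1=8, p2=1, p3=0, p4=4)
step 3: fire t4:  (p0=10, p1=8, p2=1, p3=0, p4=4) → (p0=13, p1=10, p2=1, p3=0, p4=5)
step 4: fire t4:  (p0=13, p1=10, p2=1, p3=0, p4=5) → (p0=16, p1=12, p2=1, p3=0, p4=6)
step 5: fire t4:  (p0=16, p1=12, p2=1, p3=0, p4=6) → (p0=19, p1=14, p2=1, p3=0, p4=7)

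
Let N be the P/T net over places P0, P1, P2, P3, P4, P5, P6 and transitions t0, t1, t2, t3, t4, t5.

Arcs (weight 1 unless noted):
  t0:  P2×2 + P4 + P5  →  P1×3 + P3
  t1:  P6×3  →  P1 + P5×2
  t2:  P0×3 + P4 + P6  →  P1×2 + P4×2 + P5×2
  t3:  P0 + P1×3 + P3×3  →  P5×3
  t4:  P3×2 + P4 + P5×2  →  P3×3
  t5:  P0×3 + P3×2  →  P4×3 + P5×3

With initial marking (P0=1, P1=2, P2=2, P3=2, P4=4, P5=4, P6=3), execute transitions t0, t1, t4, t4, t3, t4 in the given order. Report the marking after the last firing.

step 1: fire t0:  (P0=1, P1=2, P2=2, P3=2, P4=4, P5=4, P6=3) → (P0=1, P1=5, P2=0, P3=3, P4=3, P5=3, P6=3)
step 2: fire t1:  (P0=1, P1=5, P2=0, P3=3, P4=3, P5=3, P6=3) → (P0=1, P1=6, P2=0, P3=3, P4=3, P5=5, P6=0)
step 3: fire t4:  (P0=1, P1=6, P2=0, P3=3, P4=3, P5=5, P6=0) → (P0=1, P1=6, P2=0, P3=4, P4=2, P5=3, P6=0)
step 4: fire t4:  (P0=1, P1=6, P2=0, P3=4, P4=2, P5=3, P6=0) → (P0=1, P1=6, P2=0, P3=5, P4=1, P5=1, P6=0)
step 5: fire t3:  (P0=1, P1=6, P2=0, P3=5, P4=1, P5=1, P6=0) → (P0=0, P1=3, P2=0, P3=2, P4=1, P5=4, P6=0)
step 6: fire t4:  (P0=0, P1=3, P2=0, P3=2, P4=1, P5=4, P6=0) → (P0=0, P1=3, P2=0, P3=3, P4=0, P5=2, P6=0)

(P0=0, P1=3, P2=0, P3=3, P4=0, P5=2, P6=0)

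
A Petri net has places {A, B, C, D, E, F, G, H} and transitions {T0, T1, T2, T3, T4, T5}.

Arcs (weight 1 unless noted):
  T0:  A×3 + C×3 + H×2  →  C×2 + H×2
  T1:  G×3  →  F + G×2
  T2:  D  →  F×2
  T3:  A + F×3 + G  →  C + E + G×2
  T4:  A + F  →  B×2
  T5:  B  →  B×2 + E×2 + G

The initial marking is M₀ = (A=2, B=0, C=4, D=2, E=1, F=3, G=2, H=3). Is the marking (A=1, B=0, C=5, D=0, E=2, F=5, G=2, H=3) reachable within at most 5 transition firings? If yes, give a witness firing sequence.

YES — reachable via ⟨T2, T2, T3, T1⟩ (4 firings)

step 1: fire T2:  (A=2, B=0, C=4, D=2, E=1, F=3, G=2, H=3) → (A=2, B=0, C=4, D=1, E=1, F=5, G=2, H=3)
step 2: fire T2:  (A=2, B=0, C=4, D=1, E=1, F=5, G=2, H=3) → (A=2, B=0, C=4, D=0, E=1, F=7, G=2, H=3)
step 3: fire T3:  (A=2, B=0, C=4, D=0, E=1, F=7, G=2, H=3) → (A=1, B=0, C=5, D=0, E=2, F=4, G=3, H=3)
step 4: fire T1:  (A=1, B=0, C=5, D=0, E=2, F=4, G=3, H=3) → (A=1, B=0, C=5, D=0, E=2, F=5, G=2, H=3)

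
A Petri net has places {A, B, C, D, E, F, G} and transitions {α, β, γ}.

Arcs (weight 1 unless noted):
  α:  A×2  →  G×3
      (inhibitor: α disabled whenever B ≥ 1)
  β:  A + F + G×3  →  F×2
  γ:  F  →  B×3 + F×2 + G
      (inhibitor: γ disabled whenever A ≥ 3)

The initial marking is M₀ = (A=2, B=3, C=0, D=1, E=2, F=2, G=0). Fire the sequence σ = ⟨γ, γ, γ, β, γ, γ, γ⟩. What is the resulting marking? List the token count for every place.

step 1: fire γ:  (A=2, B=3, C=0, D=1, E=2, F=2, G=0) → (A=2, B=6, C=0, D=1, E=2, F=3, G=1)
step 2: fire γ:  (A=2, B=6, C=0, D=1, E=2, F=3, G=1) → (A=2, B=9, C=0, D=1, E=2, F=4, G=2)
step 3: fire γ:  (A=2, B=9, C=0, D=1, E=2, F=4, G=2) → (A=2, B=12, C=0, D=1, E=2, F=5, G=3)
step 4: fire β:  (A=2, B=12, C=0, D=1, E=2, F=5, G=3) → (A=1, B=12, C=0, D=1, E=2, F=6, G=0)
step 5: fire γ:  (A=1, B=12, C=0, D=1, E=2, F=6, G=0) → (A=1, B=15, C=0, D=1, E=2, F=7, G=1)
step 6: fire γ:  (A=1, B=15, C=0, D=1, E=2, F=7, G=1) → (A=1, B=18, C=0, D=1, E=2, F=8, G=2)
step 7: fire γ:  (A=1, B=18, C=0, D=1, E=2, F=8, G=2) → (A=1, B=21, C=0, D=1, E=2, F=9, G=3)

(A=1, B=21, C=0, D=1, E=2, F=9, G=3)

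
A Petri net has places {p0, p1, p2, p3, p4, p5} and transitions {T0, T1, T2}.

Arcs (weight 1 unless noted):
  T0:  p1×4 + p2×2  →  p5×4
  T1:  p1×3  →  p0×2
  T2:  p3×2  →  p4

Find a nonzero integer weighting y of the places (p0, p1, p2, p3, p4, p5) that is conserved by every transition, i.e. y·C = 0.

Incidence matrix C (rows=places, cols=transitions):
       T0   T1   T2
   p0   0    2    0
   p1  -4   -3    0
   p2  -2    0    0
   p3   0    0   -2
   p4   0    0    1
   p5   4    0    0

Candidate y = [3, 2, -4, 0, 0, 0]; check y·C column-wise:
  col T0: 3·0 + 2·-4 + -4·-2 + 0·4 = 0
  col T1: 3·2 + 2·-3 + -4·0 = 0
  col T2: 3·0 + 2·0 + -4·0 + 0·-2 + 0·1 = 0

y = (p0:3, p1:2, p2:-4, p3:0, p4:0, p5:0)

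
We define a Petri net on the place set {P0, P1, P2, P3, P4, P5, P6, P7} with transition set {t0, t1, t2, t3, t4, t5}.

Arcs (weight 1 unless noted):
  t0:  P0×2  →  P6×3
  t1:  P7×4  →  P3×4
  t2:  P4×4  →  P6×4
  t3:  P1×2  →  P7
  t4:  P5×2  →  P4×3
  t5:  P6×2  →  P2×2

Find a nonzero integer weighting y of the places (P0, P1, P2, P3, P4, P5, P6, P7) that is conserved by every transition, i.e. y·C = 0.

y = (P0:3, P1:0, P2:2, P3:0, P4:2, P5:3, P6:2, P7:0)

Incidence matrix C (rows=places, cols=transitions):
       t0   t1   t2   t3   t4   t5
   P0  -2    0    0    0    0    0
   P1   0    0    0   -2    0    0
   P2   0    0    0    0    0    2
   P3   0    4    0    0    0    0
   P4   0    0   -4    0    3    0
   P5   0    0    0    0   -2    0
   P6   3    0    4    0    0   -2
   P7   0   -4    0    1    0    0

Candidate y = [3, 0, 2, 0, 2, 3, 2, 0]; check y·C column-wise:
  col t0: 3·-2 + 2·0 + 2·0 + 3·0 + 2·3 = 0
  col t1: 3·0 + 2·0 + 0·4 + 2·0 + 3·0 + 2·0 + 0·-4 = 0
  col t2: 3·0 + 2·0 + 2·-4 + 3·0 + 2·4 = 0
  col t3: 3·0 + 0·-2 + 2·0 + 2·0 + 3·0 + 2·0 + 0·1 = 0
  col t4: 3·0 + 2·0 + 2·3 + 3·-2 + 2·0 = 0
  col t5: 3·0 + 2·2 + 2·0 + 3·0 + 2·-2 = 0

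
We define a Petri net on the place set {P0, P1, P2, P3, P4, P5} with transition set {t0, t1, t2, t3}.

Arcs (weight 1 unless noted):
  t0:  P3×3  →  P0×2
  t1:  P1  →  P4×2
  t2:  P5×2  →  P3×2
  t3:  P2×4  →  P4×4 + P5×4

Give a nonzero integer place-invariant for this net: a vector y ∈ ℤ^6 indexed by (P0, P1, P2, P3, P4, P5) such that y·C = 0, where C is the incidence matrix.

Incidence matrix C (rows=places, cols=transitions):
       t0   t1   t2   t3
   P0   2    0    0    0
   P1   0   -1    0    0
   P2   0    0    0   -4
   P3  -3    0    2    0
   P4   0    2    0    4
   P5   0    0   -2    4

Candidate y = [0, 2, 1, 0, 1, 0]; check y·C column-wise:
  col t0: 0·2 + 2·0 + 1·0 + 0·-3 + 1·0 = 0
  col t1: 2·-1 + 1·0 + 1·2 = 0
  col t2: 2·0 + 1·0 + 0·2 + 1·0 + 0·-2 = 0
  col t3: 2·0 + 1·-4 + 1·4 + 0·4 = 0

y = (P0:0, P1:2, P2:1, P3:0, P4:1, P5:0)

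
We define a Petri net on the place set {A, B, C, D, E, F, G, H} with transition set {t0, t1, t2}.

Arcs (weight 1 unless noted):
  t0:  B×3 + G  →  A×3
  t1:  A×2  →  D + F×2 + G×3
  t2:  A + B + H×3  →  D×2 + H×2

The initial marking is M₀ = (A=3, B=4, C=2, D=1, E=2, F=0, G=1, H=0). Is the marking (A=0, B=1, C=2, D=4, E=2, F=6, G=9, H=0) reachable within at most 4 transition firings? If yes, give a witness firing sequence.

YES — reachable via ⟨t0, t1, t1, t1⟩ (4 firings)

step 1: fire t0:  (A=3, B=4, C=2, D=1, E=2, F=0, G=1, H=0) → (A=6, B=1, C=2, D=1, E=2, F=0, G=0, H=0)
step 2: fire t1:  (A=6, B=1, C=2, D=1, E=2, F=0, G=0, H=0) → (A=4, B=1, C=2, D=2, E=2, F=2, G=3, H=0)
step 3: fire t1:  (A=4, B=1, C=2, D=2, E=2, F=2, G=3, H=0) → (A=2, B=1, C=2, D=3, E=2, F=4, G=6, H=0)
step 4: fire t1:  (A=2, B=1, C=2, D=3, E=2, F=4, G=6, H=0) → (A=0, B=1, C=2, D=4, E=2, F=6, G=9, H=0)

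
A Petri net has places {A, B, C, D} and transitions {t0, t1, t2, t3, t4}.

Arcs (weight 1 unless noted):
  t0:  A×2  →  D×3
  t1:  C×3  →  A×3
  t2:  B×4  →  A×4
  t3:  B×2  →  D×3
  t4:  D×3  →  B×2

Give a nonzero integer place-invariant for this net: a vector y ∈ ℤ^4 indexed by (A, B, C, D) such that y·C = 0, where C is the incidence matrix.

y = (A:3, B:3, C:3, D:2)

Incidence matrix C (rows=places, cols=transitions):
       t0   t1   t2   t3   t4
    A  -2    3    4    0    0
    B   0    0   -4   -2    2
    C   0   -3    0    0    0
    D   3    0    0    3   -3

Candidate y = [3, 3, 3, 2]; check y·C column-wise:
  col t0: 3·-2 + 3·0 + 3·0 + 2·3 = 0
  col t1: 3·3 + 3·0 + 3·-3 + 2·0 = 0
  col t2: 3·4 + 3·-4 + 3·0 + 2·0 = 0
  col t3: 3·0 + 3·-2 + 3·0 + 2·3 = 0
  col t4: 3·0 + 3·2 + 3·0 + 2·-3 = 0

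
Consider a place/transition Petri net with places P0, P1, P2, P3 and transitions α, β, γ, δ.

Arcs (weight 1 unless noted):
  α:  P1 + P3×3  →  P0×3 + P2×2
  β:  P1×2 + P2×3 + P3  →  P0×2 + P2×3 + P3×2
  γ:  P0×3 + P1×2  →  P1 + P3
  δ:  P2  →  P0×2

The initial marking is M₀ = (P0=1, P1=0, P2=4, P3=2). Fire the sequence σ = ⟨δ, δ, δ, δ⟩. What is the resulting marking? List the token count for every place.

step 1: fire δ:  (P0=1, P1=0, P2=4, P3=2) → (P0=3, P1=0, P2=3, P3=2)
step 2: fire δ:  (P0=3, P1=0, P2=3, P3=2) → (P0=5, P1=0, P2=2, P3=2)
step 3: fire δ:  (P0=5, P1=0, P2=2, P3=2) → (P0=7, P1=0, P2=1, P3=2)
step 4: fire δ:  (P0=7, P1=0, P2=1, P3=2) → (P0=9, P1=0, P2=0, P3=2)

(P0=9, P1=0, P2=0, P3=2)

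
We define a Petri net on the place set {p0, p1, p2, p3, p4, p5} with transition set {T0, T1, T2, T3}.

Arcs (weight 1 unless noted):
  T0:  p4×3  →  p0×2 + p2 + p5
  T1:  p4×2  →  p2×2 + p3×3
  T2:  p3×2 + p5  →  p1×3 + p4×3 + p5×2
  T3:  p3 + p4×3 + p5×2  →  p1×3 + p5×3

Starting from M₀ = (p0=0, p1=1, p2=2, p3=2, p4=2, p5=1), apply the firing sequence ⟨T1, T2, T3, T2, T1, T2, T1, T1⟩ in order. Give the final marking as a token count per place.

(p0=0, p1=13, p2=10, p3=7, p4=0, p5=5)

step 1: fire T1:  (p0=0, p1=1, p2=2, p3=2, p4=2, p5=1) → (p0=0, p1=1, p2=4, p3=5, p4=0, p5=1)
step 2: fire T2:  (p0=0, p1=1, p2=4, p3=5, p4=0, p5=1) → (p0=0, p1=4, p2=4, p3=3, p4=3, p5=2)
step 3: fire T3:  (p0=0, p1=4, p2=4, p3=3, p4=3, p5=2) → (p0=0, p1=7, p2=4, p3=2, p4=0, p5=3)
step 4: fire T2:  (p0=0, p1=7, p2=4, p3=2, p4=0, p5=3) → (p0=0, p1=10, p2=4, p3=0, p4=3, p5=4)
step 5: fire T1:  (p0=0, p1=10, p2=4, p3=0, p4=3, p5=4) → (p0=0, p1=10, p2=6, p3=3, p4=1, p5=4)
step 6: fire T2:  (p0=0, p1=10, p2=6, p3=3, p4=1, p5=4) → (p0=0, p1=13, p2=6, p3=1, p4=4, p5=5)
step 7: fire T1:  (p0=0, p1=13, p2=6, p3=1, p4=4, p5=5) → (p0=0, p1=13, p2=8, p3=4, p4=2, p5=5)
step 8: fire T1:  (p0=0, p1=13, p2=8, p3=4, p4=2, p5=5) → (p0=0, p1=13, p2=10, p3=7, p4=0, p5=5)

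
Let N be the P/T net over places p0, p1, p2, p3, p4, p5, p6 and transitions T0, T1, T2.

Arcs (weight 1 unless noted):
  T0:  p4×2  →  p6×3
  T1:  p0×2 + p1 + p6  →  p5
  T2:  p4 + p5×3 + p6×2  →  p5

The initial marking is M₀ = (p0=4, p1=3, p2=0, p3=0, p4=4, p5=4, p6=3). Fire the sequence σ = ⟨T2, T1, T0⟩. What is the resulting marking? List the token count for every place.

(p0=2, p1=2, p2=0, p3=0, p4=1, p5=3, p6=3)

step 1: fire T2:  (p0=4, p1=3, p2=0, p3=0, p4=4, p5=4, p6=3) → (p0=4, p1=3, p2=0, p3=0, p4=3, p5=2, p6=1)
step 2: fire T1:  (p0=4, p1=3, p2=0, p3=0, p4=3, p5=2, p6=1) → (p0=2, p1=2, p2=0, p3=0, p4=3, p5=3, p6=0)
step 3: fire T0:  (p0=2, p1=2, p2=0, p3=0, p4=3, p5=3, p6=0) → (p0=2, p1=2, p2=0, p3=0, p4=1, p5=3, p6=3)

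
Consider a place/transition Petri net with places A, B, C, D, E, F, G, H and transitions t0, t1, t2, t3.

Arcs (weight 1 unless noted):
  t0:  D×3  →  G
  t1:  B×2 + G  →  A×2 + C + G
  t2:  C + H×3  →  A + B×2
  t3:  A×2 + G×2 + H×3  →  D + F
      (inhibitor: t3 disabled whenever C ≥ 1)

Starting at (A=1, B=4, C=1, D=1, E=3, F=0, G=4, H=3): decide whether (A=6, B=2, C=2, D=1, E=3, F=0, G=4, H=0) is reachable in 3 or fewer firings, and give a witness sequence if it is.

YES — reachable via ⟨t1, t1, t2⟩ (3 firings)

step 1: fire t1:  (A=1, B=4, C=1, D=1, E=3, F=0, G=4, H=3) → (A=3, B=2, C=2, D=1, E=3, F=0, G=4, H=3)
step 2: fire t1:  (A=3, B=2, C=2, D=1, E=3, F=0, G=4, H=3) → (A=5, B=0, C=3, D=1, E=3, F=0, G=4, H=3)
step 3: fire t2:  (A=5, B=0, C=3, D=1, E=3, F=0, G=4, H=3) → (A=6, B=2, C=2, D=1, E=3, F=0, G=4, H=0)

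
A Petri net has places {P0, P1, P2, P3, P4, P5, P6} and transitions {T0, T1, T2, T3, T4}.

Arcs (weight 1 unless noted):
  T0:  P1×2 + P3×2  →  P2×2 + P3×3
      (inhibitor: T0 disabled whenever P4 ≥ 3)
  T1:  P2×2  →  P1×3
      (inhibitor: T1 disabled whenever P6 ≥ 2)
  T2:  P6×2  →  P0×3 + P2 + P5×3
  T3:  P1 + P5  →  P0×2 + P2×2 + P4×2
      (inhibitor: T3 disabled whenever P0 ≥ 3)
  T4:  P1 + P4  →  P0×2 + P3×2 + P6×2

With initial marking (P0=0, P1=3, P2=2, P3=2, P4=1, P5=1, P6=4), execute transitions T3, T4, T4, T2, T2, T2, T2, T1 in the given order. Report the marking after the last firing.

step 1: fire T3:  (P0=0, P1=3, P2=2, P3=2, P4=1, P5=1, P6=4) → (P0=2, P1=2, P2=4, P3=2, P4=3, P5=0, P6=4)
step 2: fire T4:  (P0=2, P1=2, P2=4, P3=2, P4=3, P5=0, P6=4) → (P0=4, P1=1, P2=4, P3=4, P4=2, P5=0, P6=6)
step 3: fire T4:  (P0=4, P1=1, P2=4, P3=4, P4=2, P5=0, P6=6) → (P0=6, P1=0, P2=4, P3=6, P4=1, P5=0, P6=8)
step 4: fire T2:  (P0=6, P1=0, P2=4, P3=6, P4=1, P5=0, P6=8) → (P0=9, P1=0, P2=5, P3=6, P4=1, P5=3, P6=6)
step 5: fire T2:  (P0=9, P1=0, P2=5, P3=6, P4=1, P5=3, P6=6) → (P0=12, P1=0, P2=6, P3=6, P4=1, P5=6, P6=4)
step 6: fire T2:  (P0=12, P1=0, P2=6, P3=6, P4=1, P5=6, P6=4) → (P0=15, P1=0, P2=7, P3=6, P4=1, P5=9, P6=2)
step 7: fire T2:  (P0=15, P1=0, P2=7, P3=6, P4=1, P5=9, P6=2) → (P0=18, P1=0, P2=8, P3=6, P4=1, P5=12, P6=0)
step 8: fire T1:  (P0=18, P1=0, P2=8, P3=6, P4=1, P5=12, P6=0) → (P0=18, P1=3, P2=6, P3=6, P4=1, P5=12, P6=0)

(P0=18, P1=3, P2=6, P3=6, P4=1, P5=12, P6=0)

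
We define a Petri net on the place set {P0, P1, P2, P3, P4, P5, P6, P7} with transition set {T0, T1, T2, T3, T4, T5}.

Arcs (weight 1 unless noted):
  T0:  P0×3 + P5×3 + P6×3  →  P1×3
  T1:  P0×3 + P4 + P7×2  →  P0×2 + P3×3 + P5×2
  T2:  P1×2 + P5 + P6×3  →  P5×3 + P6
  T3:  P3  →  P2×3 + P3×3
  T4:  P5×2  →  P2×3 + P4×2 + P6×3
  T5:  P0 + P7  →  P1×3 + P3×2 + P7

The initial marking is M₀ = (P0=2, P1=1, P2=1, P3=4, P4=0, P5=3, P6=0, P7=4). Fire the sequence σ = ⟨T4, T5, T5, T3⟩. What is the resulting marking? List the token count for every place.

step 1: fire T4:  (P0=2, P1=1, P2=1, P3=4, P4=0, P5=3, P6=0, P7=4) → (P0=2, P1=1, P2=4, P3=4, P4=2, P5=1, P6=3, P7=4)
step 2: fire T5:  (P0=2, P1=1, P2=4, P3=4, P4=2, P5=1, P6=3, P7=4) → (P0=1, P1=4, P2=4, P3=6, P4=2, P5=1, P6=3, P7=4)
step 3: fire T5:  (P0=1, P1=4, P2=4, P3=6, P4=2, P5=1, P6=3, P7=4) → (P0=0, P1=7, P2=4, P3=8, P4=2, P5=1, P6=3, P7=4)
step 4: fire T3:  (P0=0, P1=7, P2=4, P3=8, P4=2, P5=1, P6=3, P7=4) → (P0=0, P1=7, P2=7, P3=10, P4=2, P5=1, P6=3, P7=4)

(P0=0, P1=7, P2=7, P3=10, P4=2, P5=1, P6=3, P7=4)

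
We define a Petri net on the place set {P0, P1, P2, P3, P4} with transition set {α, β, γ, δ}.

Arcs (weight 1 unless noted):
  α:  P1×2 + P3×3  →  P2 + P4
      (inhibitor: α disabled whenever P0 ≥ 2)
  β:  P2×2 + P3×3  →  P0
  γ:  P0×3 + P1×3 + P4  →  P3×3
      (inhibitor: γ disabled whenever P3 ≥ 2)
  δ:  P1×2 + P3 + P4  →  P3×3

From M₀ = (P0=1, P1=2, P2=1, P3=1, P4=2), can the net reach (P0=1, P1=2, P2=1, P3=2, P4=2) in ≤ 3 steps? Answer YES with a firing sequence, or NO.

depth 0: 1 marking
depth 1: 2 markings reached so far
depth 2: 2 markings reached so far
(frontier empty at depth 2; search complete)
target is not among the 2 markings reachable within 3 steps

NO — not reachable within 3 firings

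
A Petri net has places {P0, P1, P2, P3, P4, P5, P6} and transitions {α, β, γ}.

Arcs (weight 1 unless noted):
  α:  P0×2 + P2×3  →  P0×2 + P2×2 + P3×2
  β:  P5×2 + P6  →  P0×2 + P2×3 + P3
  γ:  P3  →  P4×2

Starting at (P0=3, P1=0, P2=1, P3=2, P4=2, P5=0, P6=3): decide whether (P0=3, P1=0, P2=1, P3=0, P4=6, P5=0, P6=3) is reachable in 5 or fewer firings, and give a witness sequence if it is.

step 1: fire γ:  (P0=3, P1=0, P2=1, P3=2, P4=2, P5=0, P6=3) → (P0=3, P1=0, P2=1, P3=1, P4=4, P5=0, P6=3)
step 2: fire γ:  (P0=3, P1=0, P2=1, P3=1, P4=4, P5=0, P6=3) → (P0=3, P1=0, P2=1, P3=0, P4=6, P5=0, P6=3)

YES — reachable via ⟨γ, γ⟩ (2 firings)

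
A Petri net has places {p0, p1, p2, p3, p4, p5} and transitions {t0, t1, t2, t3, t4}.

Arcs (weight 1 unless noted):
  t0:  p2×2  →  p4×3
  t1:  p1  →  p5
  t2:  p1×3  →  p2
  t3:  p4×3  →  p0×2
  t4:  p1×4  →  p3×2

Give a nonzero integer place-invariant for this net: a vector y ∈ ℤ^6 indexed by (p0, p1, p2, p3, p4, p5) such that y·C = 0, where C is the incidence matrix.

y = (p0:3, p1:1, p2:3, p3:2, p4:2, p5:1)

Incidence matrix C (rows=places, cols=transitions):
       t0   t1   t2   t3   t4
   p0   0    0    0    2    0
   p1   0   -1   -3    0   -4
   p2  -2    0    1    0    0
   p3   0    0    0    0    2
   p4   3    0    0   -3    0
   p5   0    1    0    0    0

Candidate y = [3, 1, 3, 2, 2, 1]; check y·C column-wise:
  col t0: 3·0 + 1·0 + 3·-2 + 2·0 + 2·3 + 1·0 = 0
  col t1: 3·0 + 1·-1 + 3·0 + 2·0 + 2·0 + 1·1 = 0
  col t2: 3·0 + 1·-3 + 3·1 + 2·0 + 2·0 + 1·0 = 0
  col t3: 3·2 + 1·0 + 3·0 + 2·0 + 2·-3 + 1·0 = 0
  col t4: 3·0 + 1·-4 + 3·0 + 2·2 + 2·0 + 1·0 = 0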